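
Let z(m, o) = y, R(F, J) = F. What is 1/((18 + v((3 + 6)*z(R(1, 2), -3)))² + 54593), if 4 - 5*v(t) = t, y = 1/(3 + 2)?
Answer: 625/34333146 ≈ 1.8204e-5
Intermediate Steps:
y = ⅕ (y = 1/5 = ⅕ ≈ 0.20000)
z(m, o) = ⅕
v(t) = ⅘ - t/5
1/((18 + v((3 + 6)*z(R(1, 2), -3)))² + 54593) = 1/((18 + (⅘ - (3 + 6)/(5*5)))² + 54593) = 1/((18 + (⅘ - 9/(5*5)))² + 54593) = 1/((18 + (⅘ - ⅕*9/5))² + 54593) = 1/((18 + (⅘ - 9/25))² + 54593) = 1/((18 + 11/25)² + 54593) = 1/((461/25)² + 54593) = 1/(212521/625 + 54593) = 1/(34333146/625) = 625/34333146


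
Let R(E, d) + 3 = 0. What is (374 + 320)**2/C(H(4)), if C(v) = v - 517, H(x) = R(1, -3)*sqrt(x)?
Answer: -481636/523 ≈ -920.91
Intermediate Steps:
R(E, d) = -3 (R(E, d) = -3 + 0 = -3)
H(x) = -3*sqrt(x)
C(v) = -517 + v
(374 + 320)**2/C(H(4)) = (374 + 320)**2/(-517 - 3*sqrt(4)) = 694**2/(-517 - 3*2) = 481636/(-517 - 6) = 481636/(-523) = 481636*(-1/523) = -481636/523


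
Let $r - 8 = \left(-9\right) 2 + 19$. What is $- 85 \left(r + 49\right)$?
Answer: $-4930$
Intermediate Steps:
$r = 9$ ($r = 8 + \left(\left(-9\right) 2 + 19\right) = 8 + \left(-18 + 19\right) = 8 + 1 = 9$)
$- 85 \left(r + 49\right) = - 85 \left(9 + 49\right) = \left(-85\right) 58 = -4930$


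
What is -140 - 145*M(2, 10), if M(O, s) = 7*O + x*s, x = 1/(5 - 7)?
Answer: -1445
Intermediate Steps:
x = -½ (x = 1/(-2) = -½ ≈ -0.50000)
M(O, s) = 7*O - s/2
-140 - 145*M(2, 10) = -140 - 145*(7*2 - ½*10) = -140 - 145*(14 - 5) = -140 - 145*9 = -140 - 1305 = -1445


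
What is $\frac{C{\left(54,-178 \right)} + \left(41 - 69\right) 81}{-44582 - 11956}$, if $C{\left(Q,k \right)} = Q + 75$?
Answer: $\frac{713}{18846} \approx 0.037833$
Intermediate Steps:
$C{\left(Q,k \right)} = 75 + Q$
$\frac{C{\left(54,-178 \right)} + \left(41 - 69\right) 81}{-44582 - 11956} = \frac{\left(75 + 54\right) + \left(41 - 69\right) 81}{-44582 - 11956} = \frac{129 - 2268}{-56538} = \left(129 - 2268\right) \left(- \frac{1}{56538}\right) = \left(-2139\right) \left(- \frac{1}{56538}\right) = \frac{713}{18846}$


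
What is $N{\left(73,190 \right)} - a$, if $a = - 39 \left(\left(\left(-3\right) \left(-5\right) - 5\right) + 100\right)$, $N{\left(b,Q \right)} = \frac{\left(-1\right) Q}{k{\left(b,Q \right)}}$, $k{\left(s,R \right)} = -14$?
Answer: $\frac{30125}{7} \approx 4303.6$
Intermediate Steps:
$N{\left(b,Q \right)} = \frac{Q}{14}$ ($N{\left(b,Q \right)} = \frac{\left(-1\right) Q}{-14} = - Q \left(- \frac{1}{14}\right) = \frac{Q}{14}$)
$a = -4290$ ($a = - 39 \left(\left(15 - 5\right) + 100\right) = - 39 \left(10 + 100\right) = \left(-39\right) 110 = -4290$)
$N{\left(73,190 \right)} - a = \frac{1}{14} \cdot 190 - -4290 = \frac{95}{7} + 4290 = \frac{30125}{7}$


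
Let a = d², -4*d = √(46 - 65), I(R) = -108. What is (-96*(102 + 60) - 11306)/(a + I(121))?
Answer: 429728/1747 ≈ 245.98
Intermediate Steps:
d = -I*√19/4 (d = -√(46 - 65)/4 = -I*√19/4 ≈ -1.0897*I)
a = -19/16 (a = (-I*√19/4)² = -19/16 ≈ -1.1875)
(-96*(102 + 60) - 11306)/(a + I(121)) = (-96*(102 + 60) - 11306)/(-19/16 - 108) = (-96*162 - 11306)/(-1747/16) = (-15552 - 11306)*(-16/1747) = -26858*(-16/1747) = 429728/1747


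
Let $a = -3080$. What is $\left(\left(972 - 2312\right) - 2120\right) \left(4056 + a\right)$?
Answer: $-3376960$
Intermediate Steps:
$\left(\left(972 - 2312\right) - 2120\right) \left(4056 + a\right) = \left(\left(972 - 2312\right) - 2120\right) \left(4056 - 3080\right) = \left(\left(972 - 2312\right) - 2120\right) 976 = \left(-1340 - 2120\right) 976 = \left(-3460\right) 976 = -3376960$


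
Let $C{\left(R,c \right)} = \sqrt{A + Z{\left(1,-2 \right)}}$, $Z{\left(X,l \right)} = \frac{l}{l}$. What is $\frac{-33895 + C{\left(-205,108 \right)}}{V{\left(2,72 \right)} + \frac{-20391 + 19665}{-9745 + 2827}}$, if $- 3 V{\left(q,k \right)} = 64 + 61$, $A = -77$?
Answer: $\frac{117242805}{143762} - \frac{3459 i \sqrt{19}}{71881} \approx 815.53 - 0.20976 i$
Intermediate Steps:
$V{\left(q,k \right)} = - \frac{125}{3}$ ($V{\left(q,k \right)} = - \frac{64 + 61}{3} = \left(- \frac{1}{3}\right) 125 = - \frac{125}{3}$)
$Z{\left(X,l \right)} = 1$
$C{\left(R,c \right)} = 2 i \sqrt{19}$ ($C{\left(R,c \right)} = \sqrt{-77 + 1} = \sqrt{-76} = 2 i \sqrt{19}$)
$\frac{-33895 + C{\left(-205,108 \right)}}{V{\left(2,72 \right)} + \frac{-20391 + 19665}{-9745 + 2827}} = \frac{-33895 + 2 i \sqrt{19}}{- \frac{125}{3} + \frac{-20391 + 19665}{-9745 + 2827}} = \frac{-33895 + 2 i \sqrt{19}}{- \frac{125}{3} - \frac{726}{-6918}} = \frac{-33895 + 2 i \sqrt{19}}{- \frac{125}{3} - - \frac{121}{1153}} = \frac{-33895 + 2 i \sqrt{19}}{- \frac{125}{3} + \frac{121}{1153}} = \frac{-33895 + 2 i \sqrt{19}}{- \frac{143762}{3459}} = \left(-33895 + 2 i \sqrt{19}\right) \left(- \frac{3459}{143762}\right) = \frac{117242805}{143762} - \frac{3459 i \sqrt{19}}{71881}$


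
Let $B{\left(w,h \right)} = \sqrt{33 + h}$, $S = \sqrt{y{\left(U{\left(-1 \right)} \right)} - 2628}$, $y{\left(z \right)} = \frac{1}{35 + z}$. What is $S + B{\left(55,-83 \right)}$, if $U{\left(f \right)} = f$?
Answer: $\frac{i \left(\sqrt{3037934} + 170 \sqrt{2}\right)}{34} \approx 58.335 i$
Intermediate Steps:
$S = \frac{i \sqrt{3037934}}{34}$ ($S = \sqrt{\frac{1}{35 - 1} - 2628} = \sqrt{\frac{1}{34} - 2628} = \sqrt{- \frac{89351}{34}} = \frac{i \sqrt{3037934}}{34} \approx 51.264 i$)
$S + B{\left(55,-83 \right)} = \frac{i \sqrt{3037934}}{34} + \sqrt{33 - 83} = \frac{i \sqrt{3037934}}{34} + \sqrt{-50} = \frac{i \sqrt{3037934}}{34} + 5 i \sqrt{2} = 5 i \sqrt{2} + \frac{i \sqrt{3037934}}{34}$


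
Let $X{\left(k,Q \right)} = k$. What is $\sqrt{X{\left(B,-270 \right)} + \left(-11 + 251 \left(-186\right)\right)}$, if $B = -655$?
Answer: $2 i \sqrt{11838} \approx 217.61 i$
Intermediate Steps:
$\sqrt{X{\left(B,-270 \right)} + \left(-11 + 251 \left(-186\right)\right)} = \sqrt{-655 + \left(-11 + 251 \left(-186\right)\right)} = \sqrt{-655 - 46697} = \sqrt{-47352} = 2 i \sqrt{11838}$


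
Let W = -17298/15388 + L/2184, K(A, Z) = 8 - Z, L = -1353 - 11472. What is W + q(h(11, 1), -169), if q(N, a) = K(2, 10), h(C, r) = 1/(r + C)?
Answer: -25195393/2800616 ≈ -8.9964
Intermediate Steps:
L = -12825
h(C, r) = 1/(C + r)
q(N, a) = -2 (q(N, a) = 8 - 1*10 = 8 - 10 = -2)
W = -19594161/2800616 (W = -17298/15388 - 12825/2184 = -17298*1/15388 - 12825*1/2184 = -8649/7694 - 4275/728 = -19594161/2800616 ≈ -6.9964)
W + q(h(11, 1), -169) = -19594161/2800616 - 2 = -25195393/2800616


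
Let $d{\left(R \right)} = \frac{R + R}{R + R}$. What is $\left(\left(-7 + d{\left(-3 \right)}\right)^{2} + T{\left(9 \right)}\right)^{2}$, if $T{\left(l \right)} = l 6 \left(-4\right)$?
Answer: $32400$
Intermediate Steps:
$T{\left(l \right)} = - 24 l$ ($T{\left(l \right)} = 6 l \left(-4\right) = - 24 l$)
$d{\left(R \right)} = 1$ ($d{\left(R \right)} = \frac{2 R}{2 R} = 2 R \frac{1}{2 R} = 1$)
$\left(\left(-7 + d{\left(-3 \right)}\right)^{2} + T{\left(9 \right)}\right)^{2} = \left(\left(-7 + 1\right)^{2} - 216\right)^{2} = \left(\left(-6\right)^{2} - 216\right)^{2} = \left(36 - 216\right)^{2} = \left(-180\right)^{2} = 32400$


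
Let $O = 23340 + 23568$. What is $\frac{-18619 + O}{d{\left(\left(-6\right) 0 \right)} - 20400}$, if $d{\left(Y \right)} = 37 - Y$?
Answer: $- \frac{28289}{20363} \approx -1.3892$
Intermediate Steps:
$O = 46908$
$\frac{-18619 + O}{d{\left(\left(-6\right) 0 \right)} - 20400} = \frac{-18619 + 46908}{\left(37 - \left(-6\right) 0\right) - 20400} = \frac{28289}{\left(37 - 0\right) - 20400} = \frac{28289}{\left(37 + 0\right) - 20400} = \frac{28289}{37 - 20400} = \frac{28289}{-20363} = 28289 \left(- \frac{1}{20363}\right) = - \frac{28289}{20363}$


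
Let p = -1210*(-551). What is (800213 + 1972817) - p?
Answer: 2106320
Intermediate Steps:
p = 666710
(800213 + 1972817) - p = (800213 + 1972817) - 1*666710 = 2773030 - 666710 = 2106320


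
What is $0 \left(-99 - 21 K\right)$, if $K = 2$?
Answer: $0$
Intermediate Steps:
$0 \left(-99 - 21 K\right) = 0 \left(-99 - 42\right) = 0 \left(-141\right) = 0$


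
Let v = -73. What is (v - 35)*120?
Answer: -12960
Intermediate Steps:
(v - 35)*120 = (-73 - 35)*120 = -108*120 = -12960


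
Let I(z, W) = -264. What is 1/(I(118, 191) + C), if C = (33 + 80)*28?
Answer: 1/2900 ≈ 0.00034483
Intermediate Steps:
C = 3164 (C = 113*28 = 3164)
1/(I(118, 191) + C) = 1/(-264 + 3164) = 1/2900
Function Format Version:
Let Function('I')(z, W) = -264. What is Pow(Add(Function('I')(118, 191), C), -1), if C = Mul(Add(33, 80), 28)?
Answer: Rational(1, 2900) ≈ 0.00034483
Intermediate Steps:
C = 3164 (C = Mul(113, 28) = 3164)
Pow(Add(Function('I')(118, 191), C), -1) = Pow(Add(-264, 3164), -1) = Pow(2900, -1) = Rational(1, 2900)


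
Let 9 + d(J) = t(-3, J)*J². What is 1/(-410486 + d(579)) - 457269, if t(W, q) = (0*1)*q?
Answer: -187706638156/410495 ≈ -4.5727e+5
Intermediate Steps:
t(W, q) = 0 (t(W, q) = 0*q = 0)
d(J) = -9 (d(J) = -9 + 0*J² = -9 + 0 = -9)
1/(-410486 + d(579)) - 457269 = 1/(-410486 - 9) - 457269 = 1/(-410495) - 457269 = -1/410495 - 457269 = -187706638156/410495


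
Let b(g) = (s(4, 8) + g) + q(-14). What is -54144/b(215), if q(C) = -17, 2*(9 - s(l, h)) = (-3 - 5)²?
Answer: -54144/175 ≈ -309.39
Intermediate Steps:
s(l, h) = -23 (s(l, h) = 9 - (-3 - 5)²/2 = 9 - ½*(-8)² = 9 - ½*64 = 9 - 32 = -23)
b(g) = -40 + g (b(g) = (-23 + g) - 17 = -40 + g)
-54144/b(215) = -54144/(-40 + 215) = -54144/175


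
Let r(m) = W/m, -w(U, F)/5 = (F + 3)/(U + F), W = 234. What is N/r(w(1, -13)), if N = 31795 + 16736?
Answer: -404425/468 ≈ -864.16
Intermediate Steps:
N = 48531
w(U, F) = -5*(3 + F)/(F + U) (w(U, F) = -5*(F + 3)/(U + F) = -5*(3 + F)/(F + U))
r(m) = 234/m
N/r(w(1, -13)) = 48531/((234/((5*(-3 - 1*(-13))/(-13 + 1))))) = 48531/((234/((5*(-3 + 13)/(-12))))) = 48531/((234/((5*(-1/12)*10)))) = 48531/((234/(-25/6))) = 48531/((234*(-6/25))) = 48531/(-1404/25) = 48531*(-25/1404) = -404425/468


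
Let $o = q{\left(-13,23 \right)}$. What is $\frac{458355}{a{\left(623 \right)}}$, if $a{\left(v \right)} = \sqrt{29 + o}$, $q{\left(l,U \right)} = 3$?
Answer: $\frac{458355 \sqrt{2}}{8} \approx 81027.0$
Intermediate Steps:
$o = 3$
$a{\left(v \right)} = 4 \sqrt{2}$ ($a{\left(v \right)} = \sqrt{29 + 3} = \sqrt{32} = 4 \sqrt{2}$)
$\frac{458355}{a{\left(623 \right)}} = \frac{458355}{4 \sqrt{2}} = 458355 \frac{\sqrt{2}}{8} = \frac{458355 \sqrt{2}}{8}$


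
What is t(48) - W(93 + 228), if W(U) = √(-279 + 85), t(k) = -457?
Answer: -457 - I*√194 ≈ -457.0 - 13.928*I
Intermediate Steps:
W(U) = I*√194 (W(U) = √(-194) = I*√194)
t(48) - W(93 + 228) = -457 - I*√194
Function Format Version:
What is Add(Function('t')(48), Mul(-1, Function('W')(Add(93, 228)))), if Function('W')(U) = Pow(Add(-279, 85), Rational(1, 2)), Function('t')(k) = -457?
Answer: Add(-457, Mul(-1, I, Pow(194, Rational(1, 2)))) ≈ Add(-457.00, Mul(-13.928, I))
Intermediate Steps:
Function('W')(U) = Mul(I, Pow(194, Rational(1, 2))) (Function('W')(U) = Pow(-194, Rational(1, 2)) = Mul(I, Pow(194, Rational(1, 2))))
Add(Function('t')(48), Mul(-1, Function('W')(Add(93, 228)))) = Add(-457, Mul(-1, Mul(I, Pow(194, Rational(1, 2))))) = Add(-457, Mul(-1, I, Pow(194, Rational(1, 2))))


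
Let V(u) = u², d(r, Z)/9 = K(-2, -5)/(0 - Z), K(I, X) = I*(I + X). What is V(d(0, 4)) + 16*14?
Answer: 4865/4 ≈ 1216.3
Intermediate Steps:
d(r, Z) = -126/Z (d(r, Z) = 9*((-2*(-2 - 5))/(0 - Z)) = 9*((-2*(-7))/((-Z))) = 9*(14*(-1/Z)) = 9*(-14/Z) = -126/Z)
V(d(0, 4)) + 16*14 = (-126/4)² + 16*14 = (-126*¼)² + 224 = (-63/2)² + 224 = 3969/4 + 224 = 4865/4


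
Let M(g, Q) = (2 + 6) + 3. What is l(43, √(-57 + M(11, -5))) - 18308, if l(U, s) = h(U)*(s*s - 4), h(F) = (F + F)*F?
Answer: -203208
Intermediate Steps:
h(F) = 2*F² (h(F) = (2*F)*F = 2*F²)
M(g, Q) = 11 (M(g, Q) = 8 + 3 = 11)
l(U, s) = 2*U²*(-4 + s²) (l(U, s) = (2*U²)*(s*s - 4) = (2*U²)*(s² - 4) = (2*U²)*(-4 + s²) = 2*U²*(-4 + s²))
l(43, √(-57 + M(11, -5))) - 18308 = 2*43²*(-4 + (√(-57 + 11))²) - 18308 = 2*1849*(-4 + (√(-46))²) - 18308 = 2*1849*(-4 + (I*√46)²) - 18308 = 2*1849*(-4 - 46) - 18308 = 2*1849*(-50) - 18308 = -184900 - 18308 = -203208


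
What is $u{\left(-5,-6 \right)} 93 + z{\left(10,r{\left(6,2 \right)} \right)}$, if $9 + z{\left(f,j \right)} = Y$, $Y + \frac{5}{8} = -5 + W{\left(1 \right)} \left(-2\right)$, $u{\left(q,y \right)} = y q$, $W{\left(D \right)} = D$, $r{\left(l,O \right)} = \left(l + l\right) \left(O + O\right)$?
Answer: $\frac{22187}{8} \approx 2773.4$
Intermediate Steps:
$r{\left(l,O \right)} = 4 O l$ ($r{\left(l,O \right)} = 2 l 2 O = 4 O l$)
$u{\left(q,y \right)} = q y$
$Y = - \frac{61}{8}$ ($Y = - \frac{5}{8} + \left(-5 + 1 \left(-2\right)\right) = - \frac{5}{8} - 7 = - \frac{61}{8} \approx -7.625$)
$z{\left(f,j \right)} = - \frac{133}{8}$ ($z{\left(f,j \right)} = -9 - \frac{61}{8} = - \frac{133}{8}$)
$u{\left(-5,-6 \right)} 93 + z{\left(10,r{\left(6,2 \right)} \right)} = \left(-5\right) \left(-6\right) 93 - \frac{133}{8} = 30 \cdot 93 - \frac{133}{8} = 2790 - \frac{133}{8} = \frac{22187}{8}$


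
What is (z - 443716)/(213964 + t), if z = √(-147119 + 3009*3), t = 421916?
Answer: -15847/22710 + I*√34523/317940 ≈ -0.6978 + 0.0005844*I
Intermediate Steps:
z = 2*I*√34523 (z = √(-147119 + 9027) = √(-138092) = 2*I*√34523 ≈ 371.61*I)
(z - 443716)/(213964 + t) = (2*I*√34523 - 443716)/(213964 + 421916) = (-443716 + 2*I*√34523)/635880 = (-443716 + 2*I*√34523)*(1/635880) = -15847/22710 + I*√34523/317940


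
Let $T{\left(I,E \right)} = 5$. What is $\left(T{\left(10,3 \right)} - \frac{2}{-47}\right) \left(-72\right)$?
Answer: $- \frac{17064}{47} \approx -363.06$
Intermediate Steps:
$\left(T{\left(10,3 \right)} - \frac{2}{-47}\right) \left(-72\right) = \left(5 - \frac{2}{-47}\right) \left(-72\right) = \left(5 - - \frac{2}{47}\right) \left(-72\right) = \left(5 + \frac{2}{47}\right) \left(-72\right) = \frac{237}{47} \left(-72\right) = - \frac{17064}{47}$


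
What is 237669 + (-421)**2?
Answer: 414910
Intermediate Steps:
237669 + (-421)**2 = 237669 + 177241 = 414910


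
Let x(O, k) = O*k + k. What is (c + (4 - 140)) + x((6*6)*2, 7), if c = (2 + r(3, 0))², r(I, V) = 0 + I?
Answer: 400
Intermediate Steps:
r(I, V) = I
x(O, k) = k + O*k
c = 25 (c = (2 + 3)² = 5² = 25)
(c + (4 - 140)) + x((6*6)*2, 7) = (25 + (4 - 140)) + 7*(1 + (6*6)*2) = (25 - 136) + 7*(1 + 36*2) = -111 + 7*(1 + 72) = -111 + 7*73 = -111 + 511 = 400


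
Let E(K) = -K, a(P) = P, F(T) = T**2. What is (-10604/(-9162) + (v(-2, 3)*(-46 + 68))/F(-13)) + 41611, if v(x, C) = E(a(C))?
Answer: 32215372171/774189 ≈ 41612.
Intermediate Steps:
v(x, C) = -C
(-10604/(-9162) + (v(-2, 3)*(-46 + 68))/F(-13)) + 41611 = (-10604/(-9162) + ((-1*3)*(-46 + 68))/((-13)**2)) + 41611 = (-10604*(-1/9162) - 3*22/169) + 41611 = (5302/4581 - 66*1/169) + 41611 = (5302/4581 - 66/169) + 41611 = 593692/774189 + 41611 = 32215372171/774189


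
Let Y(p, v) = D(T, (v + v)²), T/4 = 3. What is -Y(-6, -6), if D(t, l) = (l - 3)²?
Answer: -19881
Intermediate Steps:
T = 12 (T = 4*3 = 12)
D(t, l) = (-3 + l)²
Y(p, v) = (-3 + 4*v²)² (Y(p, v) = (-3 + (v + v)²)² = (-3 + (2*v)²)² = (-3 + 4*v²)²)
-Y(-6, -6) = -(-3 + 4*(-6)²)² = -(-3 + 4*36)² = -(-3 + 144)² = -1*141² = -1*19881 = -19881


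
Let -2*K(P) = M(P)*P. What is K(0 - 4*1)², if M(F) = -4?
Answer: 64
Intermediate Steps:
K(P) = 2*P (K(P) = -(-2)*P = 2*P)
K(0 - 4*1)² = (2*(0 - 4*1))² = (2*(0 - 4))² = (2*(-4))² = (-8)² = 64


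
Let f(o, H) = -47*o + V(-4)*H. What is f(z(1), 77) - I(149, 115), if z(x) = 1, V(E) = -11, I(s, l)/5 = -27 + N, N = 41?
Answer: -964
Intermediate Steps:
I(s, l) = 70 (I(s, l) = 5*(-27 + 41) = 5*14 = 70)
f(o, H) = -47*o - 11*H
f(z(1), 77) - I(149, 115) = (-47*1 - 11*77) - 1*70 = (-47 - 847) - 70 = -894 - 70 = -964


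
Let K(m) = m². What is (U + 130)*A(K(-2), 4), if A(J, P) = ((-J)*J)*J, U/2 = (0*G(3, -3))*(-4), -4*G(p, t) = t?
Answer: -8320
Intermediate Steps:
G(p, t) = -t/4
U = 0 (U = 2*((0*(-¼*(-3)))*(-4)) = 2*((0*(¾))*(-4)) = 2*(0*(-4)) = 2*0 = 0)
A(J, P) = -J³ (A(J, P) = (-J²)*J = -J³)
(U + 130)*A(K(-2), 4) = (0 + 130)*(-((-2)²)³) = 130*(-1*4³) = 130*(-1*64) = 130*(-64) = -8320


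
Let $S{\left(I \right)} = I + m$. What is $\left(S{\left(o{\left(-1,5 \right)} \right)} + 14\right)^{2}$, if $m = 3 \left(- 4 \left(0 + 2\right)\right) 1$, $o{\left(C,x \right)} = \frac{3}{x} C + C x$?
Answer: $\frac{6084}{25} \approx 243.36$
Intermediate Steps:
$o{\left(C,x \right)} = C x + \frac{3 C}{x}$ ($o{\left(C,x \right)} = \frac{3 C}{x} + C x = C x + \frac{3 C}{x}$)
$m = -24$ ($m = 3 \left(\left(-4\right) 2\right) 1 = 3 \left(-8\right) 1 = \left(-24\right) 1 = -24$)
$S{\left(I \right)} = -24 + I$ ($S{\left(I \right)} = I - 24 = -24 + I$)
$\left(S{\left(o{\left(-1,5 \right)} \right)} + 14\right)^{2} = \left(\left(-24 - \frac{3 + 5^{2}}{5}\right) + 14\right)^{2} = \left(\left(-24 - \frac{3 + 25}{5}\right) + 14\right)^{2} = \left(\left(-24 - \frac{1}{5} \cdot 28\right) + 14\right)^{2} = \left(\left(-24 - \frac{28}{5}\right) + 14\right)^{2} = \left(- \frac{148}{5} + 14\right)^{2} = \left(- \frac{78}{5}\right)^{2} = \frac{6084}{25}$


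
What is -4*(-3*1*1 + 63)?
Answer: -240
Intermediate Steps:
-4*(-3*1*1 + 63) = -4*(-3*1 + 63) = -4*(-3 + 63) = -4*60 = -240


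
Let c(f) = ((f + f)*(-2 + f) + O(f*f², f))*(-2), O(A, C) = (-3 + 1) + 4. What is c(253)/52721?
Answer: -254016/52721 ≈ -4.8181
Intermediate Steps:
O(A, C) = 2 (O(A, C) = -2 + 4 = 2)
c(f) = -4 - 4*f*(-2 + f) (c(f) = ((f + f)*(-2 + f) + 2)*(-2) = ((2*f)*(-2 + f) + 2)*(-2) = (2*f*(-2 + f) + 2)*(-2) = (2 + 2*f*(-2 + f))*(-2) = -4 - 4*f*(-2 + f))
c(253)/52721 = (-4 - 4*253² + 8*253)/52721 = (-4 - 4*64009 + 2024)*(1/52721) = (-4 - 256036 + 2024)*(1/52721) = -254016*1/52721 = -254016/52721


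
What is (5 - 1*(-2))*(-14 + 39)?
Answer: 175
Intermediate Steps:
(5 - 1*(-2))*(-14 + 39) = (5 + 2)*25 = 7*25 = 175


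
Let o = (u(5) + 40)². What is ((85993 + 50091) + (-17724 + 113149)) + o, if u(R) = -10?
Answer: 232409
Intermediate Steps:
o = 900 (o = (-10 + 40)² = 30² = 900)
((85993 + 50091) + (-17724 + 113149)) + o = ((85993 + 50091) + (-17724 + 113149)) + 900 = (136084 + 95425) + 900 = 231509 + 900 = 232409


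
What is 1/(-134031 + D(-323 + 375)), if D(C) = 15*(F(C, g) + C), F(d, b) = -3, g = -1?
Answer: -1/133296 ≈ -7.5021e-6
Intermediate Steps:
D(C) = -45 + 15*C (D(C) = 15*(-3 + C) = -45 + 15*C)
1/(-134031 + D(-323 + 375)) = 1/(-134031 + (-45 + 15*(-323 + 375))) = 1/(-134031 + (-45 + 15*52)) = 1/(-134031 + (-45 + 780)) = 1/(-134031 + 735) = 1/(-133296) = -1/133296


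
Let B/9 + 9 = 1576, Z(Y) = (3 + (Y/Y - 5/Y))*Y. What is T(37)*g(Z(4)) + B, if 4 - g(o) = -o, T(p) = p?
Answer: 14658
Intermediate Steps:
Z(Y) = Y*(4 - 5/Y) (Z(Y) = (3 + (1 - 5/Y))*Y = (4 - 5/Y)*Y = Y*(4 - 5/Y))
g(o) = 4 + o (g(o) = 4 - (-1)*o = 4 + o)
B = 14103 (B = -81 + 9*1576 = -81 + 14184 = 14103)
T(37)*g(Z(4)) + B = 37*(4 + (-5 + 4*4)) + 14103 = 37*(4 + (-5 + 16)) + 14103 = 37*(4 + 11) + 14103 = 37*15 + 14103 = 555 + 14103 = 14658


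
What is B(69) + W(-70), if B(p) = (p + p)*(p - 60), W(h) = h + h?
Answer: 1102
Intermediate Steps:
W(h) = 2*h
B(p) = 2*p*(-60 + p) (B(p) = (2*p)*(-60 + p) = 2*p*(-60 + p))
B(69) + W(-70) = 2*69*(-60 + 69) + 2*(-70) = 2*69*9 - 140 = 1242 - 140 = 1102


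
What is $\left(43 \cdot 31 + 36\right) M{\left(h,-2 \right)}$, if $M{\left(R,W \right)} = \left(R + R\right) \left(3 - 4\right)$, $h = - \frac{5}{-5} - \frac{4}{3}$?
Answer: $\frac{2738}{3} \approx 912.67$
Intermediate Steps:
$h = - \frac{1}{3}$ ($h = \left(-5\right) \left(- \frac{1}{5}\right) - \frac{4}{3} = 1 - \frac{4}{3} = - \frac{1}{3} \approx -0.33333$)
$M{\left(R,W \right)} = - 2 R$ ($M{\left(R,W \right)} = 2 R \left(-1\right) = - 2 R$)
$\left(43 \cdot 31 + 36\right) M{\left(h,-2 \right)} = \left(43 \cdot 31 + 36\right) \left(\left(-2\right) \left(- \frac{1}{3}\right)\right) = \left(1333 + 36\right) \frac{2}{3} = 1369 \cdot \frac{2}{3} = \frac{2738}{3}$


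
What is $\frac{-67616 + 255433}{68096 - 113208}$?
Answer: $- \frac{187817}{45112} \approx -4.1633$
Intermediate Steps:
$\frac{-67616 + 255433}{68096 - 113208} = \frac{187817}{68096 - 113208} = \frac{187817}{-45112} = 187817 \left(- \frac{1}{45112}\right) = - \frac{187817}{45112}$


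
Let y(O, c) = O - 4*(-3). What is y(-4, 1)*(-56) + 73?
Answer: -375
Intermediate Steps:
y(O, c) = 12 + O (y(O, c) = O + 12 = 12 + O)
y(-4, 1)*(-56) + 73 = (12 - 4)*(-56) + 73 = 8*(-56) + 73 = -448 + 73 = -375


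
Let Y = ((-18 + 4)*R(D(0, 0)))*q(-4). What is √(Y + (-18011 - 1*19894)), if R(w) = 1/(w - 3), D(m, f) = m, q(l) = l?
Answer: I*√341313/3 ≈ 194.74*I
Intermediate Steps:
R(w) = 1/(-3 + w)
Y = -56/3 (Y = ((-18 + 4)/(-3 + 0))*(-4) = -14/(-3)*(-4) = -14*(-⅓)*(-4) = (14/3)*(-4) = -56/3 ≈ -18.667)
√(Y + (-18011 - 1*19894)) = √(-56/3 + (-18011 - 1*19894)) = √(-56/3 + (-18011 - 19894)) = √(-56/3 - 37905) = √(-113771/3) = I*√341313/3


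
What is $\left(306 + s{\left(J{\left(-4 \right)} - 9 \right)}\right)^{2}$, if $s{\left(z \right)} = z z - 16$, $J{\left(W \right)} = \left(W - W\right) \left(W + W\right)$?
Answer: $137641$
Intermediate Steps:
$J{\left(W \right)} = 0$ ($J{\left(W \right)} = 0 \cdot 2 W = 0$)
$s{\left(z \right)} = -16 + z^{2}$ ($s{\left(z \right)} = z^{2} - 16 = -16 + z^{2}$)
$\left(306 + s{\left(J{\left(-4 \right)} - 9 \right)}\right)^{2} = \left(306 - \left(16 - \left(0 - 9\right)^{2}\right)\right)^{2} = \left(306 - \left(16 - \left(-9\right)^{2}\right)\right)^{2} = \left(306 + \left(-16 + 81\right)\right)^{2} = \left(306 + 65\right)^{2} = 371^{2} = 137641$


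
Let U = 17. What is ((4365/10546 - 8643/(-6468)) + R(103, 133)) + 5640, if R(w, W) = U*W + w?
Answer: 91014075335/11368588 ≈ 8005.8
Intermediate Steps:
R(w, W) = w + 17*W (R(w, W) = 17*W + w = w + 17*W)
((4365/10546 - 8643/(-6468)) + R(103, 133)) + 5640 = ((4365/10546 - 8643/(-6468)) + (103 + 17*133)) + 5640 = ((4365*(1/10546) - 8643*(-1/6468)) + (103 + 2261)) + 5640 = ((4365/10546 + 2881/2156) + 2364) + 5640 = (19896983/11368588 + 2364) + 5640 = 26895239015/11368588 + 5640 = 91014075335/11368588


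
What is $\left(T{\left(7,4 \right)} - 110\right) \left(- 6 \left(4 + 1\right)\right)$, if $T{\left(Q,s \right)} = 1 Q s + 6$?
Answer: $2280$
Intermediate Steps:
$T{\left(Q,s \right)} = 6 + Q s$ ($T{\left(Q,s \right)} = Q s + 6 = 6 + Q s$)
$\left(T{\left(7,4 \right)} - 110\right) \left(- 6 \left(4 + 1\right)\right) = \left(\left(6 + 7 \cdot 4\right) - 110\right) \left(- 6 \left(4 + 1\right)\right) = \left(\left(6 + 28\right) - 110\right) \left(\left(-6\right) 5\right) = \left(34 - 110\right) \left(-30\right) = \left(-76\right) \left(-30\right) = 2280$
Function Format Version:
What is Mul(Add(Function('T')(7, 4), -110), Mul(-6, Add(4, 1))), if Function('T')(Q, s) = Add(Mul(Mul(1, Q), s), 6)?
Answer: 2280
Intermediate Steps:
Function('T')(Q, s) = Add(6, Mul(Q, s)) (Function('T')(Q, s) = Add(Mul(Q, s), 6) = Add(6, Mul(Q, s)))
Mul(Add(Function('T')(7, 4), -110), Mul(-6, Add(4, 1))) = Mul(Add(Add(6, Mul(7, 4)), -110), Mul(-6, Add(4, 1))) = Mul(Add(Add(6, 28), -110), Mul(-6, 5)) = Mul(Add(34, -110), -30) = Mul(-76, -30) = 2280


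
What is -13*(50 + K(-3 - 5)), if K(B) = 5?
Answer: -715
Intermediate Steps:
-13*(50 + K(-3 - 5)) = -13*(50 + 5) = -13*55 = -715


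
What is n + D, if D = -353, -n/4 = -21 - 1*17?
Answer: -201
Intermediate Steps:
n = 152 (n = -4*(-21 - 1*17) = -4*(-21 - 17) = -4*(-38) = 152)
n + D = 152 - 353 = -201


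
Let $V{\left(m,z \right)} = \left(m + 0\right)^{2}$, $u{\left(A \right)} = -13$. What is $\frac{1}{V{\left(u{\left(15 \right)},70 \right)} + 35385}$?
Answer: $\frac{1}{35554} \approx 2.8126 \cdot 10^{-5}$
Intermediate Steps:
$V{\left(m,z \right)} = m^{2}$
$\frac{1}{V{\left(u{\left(15 \right)},70 \right)} + 35385} = \frac{1}{\left(-13\right)^{2} + 35385} = \frac{1}{169 + 35385} = \frac{1}{35554}$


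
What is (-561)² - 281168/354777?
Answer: 111655491049/354777 ≈ 3.1472e+5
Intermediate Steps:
(-561)² - 281168/354777 = 314721 - 281168/354777 = 111655491049/354777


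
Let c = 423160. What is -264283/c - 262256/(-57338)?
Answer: 47911395153/12131574040 ≈ 3.9493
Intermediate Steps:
-264283/c - 262256/(-57338) = -264283/423160 - 262256/(-57338) = -264283*1/423160 - 262256*(-1/57338) = -264283/423160 + 131128/28669 = 47911395153/12131574040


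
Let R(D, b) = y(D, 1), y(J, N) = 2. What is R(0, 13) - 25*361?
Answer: -9023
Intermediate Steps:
R(D, b) = 2
R(0, 13) - 25*361 = 2 - 25*361 = 2 - 9025 = -9023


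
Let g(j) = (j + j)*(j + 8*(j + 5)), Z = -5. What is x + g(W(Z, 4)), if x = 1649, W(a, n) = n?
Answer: 2257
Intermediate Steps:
g(j) = 2*j*(40 + 9*j) (g(j) = (2*j)*(j + 8*(5 + j)) = (2*j)*(j + (40 + 8*j)) = (2*j)*(40 + 9*j) = 2*j*(40 + 9*j))
x + g(W(Z, 4)) = 1649 + 2*4*(40 + 9*4) = 1649 + 2*4*(40 + 36) = 1649 + 2*4*76 = 1649 + 608 = 2257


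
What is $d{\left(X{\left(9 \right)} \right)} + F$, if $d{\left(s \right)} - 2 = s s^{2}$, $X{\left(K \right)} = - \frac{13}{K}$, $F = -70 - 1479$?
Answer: $- \frac{1129960}{729} \approx -1550.0$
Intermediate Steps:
$F = -1549$ ($F = -70 - 1479 = -1549$)
$d{\left(s \right)} = 2 + s^{3}$ ($d{\left(s \right)} = 2 + s s^{2} = 2 + s^{3}$)
$d{\left(X{\left(9 \right)} \right)} + F = \left(2 + \left(- \frac{13}{9}\right)^{3}\right) - 1549 = \left(2 - \frac{2197}{729}\right) - 1549 = - \frac{739}{729} - 1549 = - \frac{1129960}{729}$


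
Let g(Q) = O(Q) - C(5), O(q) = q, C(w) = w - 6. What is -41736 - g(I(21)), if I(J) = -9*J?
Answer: -41548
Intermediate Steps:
C(w) = -6 + w
g(Q) = 1 + Q (g(Q) = Q - (-6 + 5) = Q - 1*(-1) = Q + 1 = 1 + Q)
-41736 - g(I(21)) = -41736 - (1 - 9*21) = -41736 - (1 - 189) = -41736 - 1*(-188) = -41736 + 188 = -41548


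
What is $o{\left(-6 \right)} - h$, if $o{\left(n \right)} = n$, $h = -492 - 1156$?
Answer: $1642$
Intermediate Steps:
$h = -1648$
$o{\left(-6 \right)} - h = -6 - -1648 = -6 + 1648 = 1642$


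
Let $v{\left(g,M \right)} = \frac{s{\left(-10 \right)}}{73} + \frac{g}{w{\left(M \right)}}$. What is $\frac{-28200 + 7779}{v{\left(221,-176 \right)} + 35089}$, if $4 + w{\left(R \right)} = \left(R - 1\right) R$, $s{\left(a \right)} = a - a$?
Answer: $- \frac{48928716}{84073261} \approx -0.58198$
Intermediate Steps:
$s{\left(a \right)} = 0$
$w{\left(R \right)} = -4 + R \left(-1 + R\right)$ ($w{\left(R \right)} = -4 + \left(R - 1\right) R = -4 + \left(-1 + R\right) R = -4 + R \left(-1 + R\right)$)
$v{\left(g,M \right)} = \frac{g}{-4 + M^{2} - M}$ ($v{\left(g,M \right)} = \frac{0}{73} + \frac{g}{-4 + M^{2} - M} = 0 \cdot \frac{1}{73} + \frac{g}{-4 + M^{2} - M} = 0 + \frac{g}{-4 + M^{2} - M} = \frac{g}{-4 + M^{2} - M}$)
$\frac{-28200 + 7779}{v{\left(221,-176 \right)} + 35089} = \frac{-28200 + 7779}{\frac{221}{-4 + \left(-176\right)^{2} - -176} + 35089} = - \frac{20421}{\frac{221}{-4 + 30976 + 176} + 35089} = - \frac{20421}{\frac{221}{31148} + 35089} = - \frac{20421}{221 \cdot \frac{1}{31148} + 35089} = - \frac{20421}{\frac{17}{2396} + 35089} = - \frac{20421}{\frac{84073261}{2396}} = \left(-20421\right) \frac{2396}{84073261} = - \frac{48928716}{84073261}$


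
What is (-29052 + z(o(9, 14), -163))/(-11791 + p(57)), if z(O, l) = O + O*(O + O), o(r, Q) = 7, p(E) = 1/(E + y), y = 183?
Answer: 6947280/2829839 ≈ 2.4550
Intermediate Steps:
p(E) = 1/(183 + E) (p(E) = 1/(E + 183) = 1/(183 + E))
z(O, l) = O + 2*O**2 (z(O, l) = O + O*(2*O) = O + 2*O**2)
(-29052 + z(o(9, 14), -163))/(-11791 + p(57)) = (-29052 + 7*(1 + 2*7))/(-11791 + 1/(183 + 57)) = (-29052 + 7*(1 + 14))/(-11791 + 1/240) = (-29052 + 7*15)/(-11791 + 1/240) = (-29052 + 105)/(-2829839/240) = -28947*(-240/2829839) = 6947280/2829839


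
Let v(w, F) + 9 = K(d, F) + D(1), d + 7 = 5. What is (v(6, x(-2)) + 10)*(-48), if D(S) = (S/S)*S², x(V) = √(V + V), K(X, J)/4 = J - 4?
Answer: 672 - 384*I ≈ 672.0 - 384.0*I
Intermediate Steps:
d = -2 (d = -7 + 5 = -2)
K(X, J) = -16 + 4*J (K(X, J) = 4*(J - 4) = 4*(-4 + J) = -16 + 4*J)
x(V) = √2*√V (x(V) = √(2*V) = √2*√V)
D(S) = S² (D(S) = 1*S² = S²)
v(w, F) = -24 + 4*F (v(w, F) = -9 + ((-16 + 4*F) + 1²) = -9 + ((-16 + 4*F) + 1) = -9 + (-15 + 4*F) = -24 + 4*F)
(v(6, x(-2)) + 10)*(-48) = ((-24 + 4*(√2*√(-2))) + 10)*(-48) = ((-24 + 4*(√2*(I*√2))) + 10)*(-48) = ((-24 + 4*(2*I)) + 10)*(-48) = ((-24 + 8*I) + 10)*(-48) = (-14 + 8*I)*(-48) = 672 - 384*I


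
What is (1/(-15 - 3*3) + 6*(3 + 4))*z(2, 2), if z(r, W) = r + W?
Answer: 1007/6 ≈ 167.83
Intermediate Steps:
z(r, W) = W + r
(1/(-15 - 3*3) + 6*(3 + 4))*z(2, 2) = (1/(-15 - 3*3) + 6*(3 + 4))*(2 + 2) = (1/(-15 - 9) + 6*7)*4 = (1/(-24) + 42)*4 = (-1/24 + 42)*4 = (1007/24)*4 = 1007/6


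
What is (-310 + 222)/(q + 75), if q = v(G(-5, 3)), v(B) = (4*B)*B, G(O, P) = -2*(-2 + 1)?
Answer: -88/91 ≈ -0.96703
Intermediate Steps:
G(O, P) = 2 (G(O, P) = -2*(-1) = 2)
v(B) = 4*B**2
q = 16 (q = 4*2**2 = 4*4 = 16)
(-310 + 222)/(q + 75) = (-310 + 222)/(16 + 75) = -88/91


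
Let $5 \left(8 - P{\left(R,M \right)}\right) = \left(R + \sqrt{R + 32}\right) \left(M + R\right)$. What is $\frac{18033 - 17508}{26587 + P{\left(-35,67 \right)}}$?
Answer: $\frac{351999375}{17981472097} + \frac{84000 i \sqrt{3}}{17981472097} \approx 0.019576 + 8.0912 \cdot 10^{-6} i$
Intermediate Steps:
$P{\left(R,M \right)} = 8 - \frac{\left(M + R\right) \left(R + \sqrt{32 + R}\right)}{5}$ ($P{\left(R,M \right)} = 8 - \frac{\left(R + \sqrt{R + 32}\right) \left(M + R\right)}{5} = 8 - \frac{\left(R + \sqrt{32 + R}\right) \left(M + R\right)}{5} = 8 - \frac{\left(M + R\right) \left(R + \sqrt{32 + R}\right)}{5}$)
$\frac{18033 - 17508}{26587 + P{\left(-35,67 \right)}} = \frac{18033 - 17508}{26587 - \left(-8 - 469 + 245 + \frac{32 \sqrt{32 - 35}}{5}\right)} = \frac{525}{26587 - \left(-232 + \frac{32 i \sqrt{3}}{5}\right)} = \frac{525}{26587 + \left(8 - 245 + 469 - \frac{67 i \sqrt{3}}{5} + 7 i \sqrt{3}\right)} = \frac{525}{26587 + \left(232 - \frac{32 i \sqrt{3}}{5}\right)} = \frac{525}{26819 - \frac{32 i \sqrt{3}}{5}}$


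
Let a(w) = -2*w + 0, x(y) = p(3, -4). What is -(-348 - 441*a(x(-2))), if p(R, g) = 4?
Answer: -3180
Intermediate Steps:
x(y) = 4
a(w) = -2*w
-(-348 - 441*a(x(-2))) = -(-348 - (-882)*4) = -(-348 - 441*(-8)) = -(-348 + 3528) = -1*3180 = -3180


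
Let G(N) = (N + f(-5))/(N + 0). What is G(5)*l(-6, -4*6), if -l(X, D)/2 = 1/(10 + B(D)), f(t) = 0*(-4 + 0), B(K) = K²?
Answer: -1/293 ≈ -0.0034130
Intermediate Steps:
f(t) = 0 (f(t) = 0*(-4) = 0)
G(N) = 1 (G(N) = (N + 0)/(N + 0) = N/N = 1)
l(X, D) = -2/(10 + D²)
G(5)*l(-6, -4*6) = 1*(-2/(10 + (-4*6)²)) = 1*(-2/(10 + (-24)²)) = 1*(-2/(10 + 576)) = 1*(-2/586) = 1*(-2*1/586) = 1*(-1/293) = -1/293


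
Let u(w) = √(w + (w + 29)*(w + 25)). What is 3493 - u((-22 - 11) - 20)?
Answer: 3493 - √619 ≈ 3468.1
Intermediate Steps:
u(w) = √(w + (25 + w)*(29 + w)) (u(w) = √(w + (29 + w)*(25 + w)) = √(w + (25 + w)*(29 + w)))
3493 - u((-22 - 11) - 20) = 3493 - √(725 + ((-22 - 11) - 20)² + 55*((-22 - 11) - 20)) = 3493 - √(725 + (-33 - 20)² + 55*(-33 - 20)) = 3493 - √(725 + (-53)² + 55*(-53)) = 3493 - √(725 + 2809 - 2915) = 3493 - √619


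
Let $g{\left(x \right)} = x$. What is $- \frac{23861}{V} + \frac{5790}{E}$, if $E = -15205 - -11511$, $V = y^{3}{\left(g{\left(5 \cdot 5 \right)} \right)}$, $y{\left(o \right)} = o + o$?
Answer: $- \frac{405946267}{230875000} \approx -1.7583$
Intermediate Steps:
$y{\left(o \right)} = 2 o$
$V = 125000$ ($V = \left(2 \cdot 5 \cdot 5\right)^{3} = \left(2 \cdot 25\right)^{3} = 50^{3} = 125000$)
$E = -3694$ ($E = -15205 + 11511 = -3694$)
$- \frac{23861}{V} + \frac{5790}{E} = - \frac{23861}{125000} + \frac{5790}{-3694} = \left(-23861\right) \frac{1}{125000} + 5790 \left(- \frac{1}{3694}\right) = - \frac{23861}{125000} - \frac{2895}{1847} = - \frac{405946267}{230875000}$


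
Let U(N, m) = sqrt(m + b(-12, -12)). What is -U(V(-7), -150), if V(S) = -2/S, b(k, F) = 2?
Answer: -2*I*sqrt(37) ≈ -12.166*I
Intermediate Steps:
U(N, m) = sqrt(2 + m) (U(N, m) = sqrt(m + 2) = sqrt(2 + m))
-U(V(-7), -150) = -sqrt(2 - 150) = -sqrt(-148) = -2*I*sqrt(37)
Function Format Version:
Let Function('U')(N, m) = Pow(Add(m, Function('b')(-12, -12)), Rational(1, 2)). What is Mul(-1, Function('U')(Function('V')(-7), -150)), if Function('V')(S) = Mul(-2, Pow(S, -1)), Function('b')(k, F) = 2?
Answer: Mul(-2, I, Pow(37, Rational(1, 2))) ≈ Mul(-12.166, I)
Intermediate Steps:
Function('U')(N, m) = Pow(Add(2, m), Rational(1, 2)) (Function('U')(N, m) = Pow(Add(m, 2), Rational(1, 2)) = Pow(Add(2, m), Rational(1, 2)))
Mul(-1, Function('U')(Function('V')(-7), -150)) = Mul(-1, Pow(Add(2, -150), Rational(1, 2))) = Mul(-1, Pow(-148, Rational(1, 2))) = Mul(-1, Mul(2, I, Pow(37, Rational(1, 2)))) = Mul(-2, I, Pow(37, Rational(1, 2)))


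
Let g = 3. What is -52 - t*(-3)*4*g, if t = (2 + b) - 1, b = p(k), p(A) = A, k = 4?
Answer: 128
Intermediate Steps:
b = 4
t = 5 (t = (2 + 4) - 1 = 6 - 1 = 5)
-52 - t*(-3)*4*g = -52 - 5*(-3)*4*3 = -52 - (-15)*12 = -52 - 1*(-180) = -52 + 180 = 128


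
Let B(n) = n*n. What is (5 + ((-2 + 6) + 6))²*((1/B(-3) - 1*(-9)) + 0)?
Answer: 2050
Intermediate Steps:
B(n) = n²
(5 + ((-2 + 6) + 6))²*((1/B(-3) - 1*(-9)) + 0) = (5 + ((-2 + 6) + 6))²*((1/((-3)²) - 1*(-9)) + 0) = (5 + (4 + 6))²*((1/9 + 9) + 0) = (5 + 10)²*((⅑ + 9) + 0) = 15²*(82/9 + 0) = 225*(82/9) = 2050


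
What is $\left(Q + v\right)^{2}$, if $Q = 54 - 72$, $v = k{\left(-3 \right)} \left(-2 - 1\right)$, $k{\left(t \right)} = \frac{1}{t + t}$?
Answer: $\frac{1225}{4} \approx 306.25$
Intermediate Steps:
$k{\left(t \right)} = \frac{1}{2 t}$
$v = \frac{1}{2}$ ($v = \frac{1}{2 \left(-3\right)} \left(-2 - 1\right) = \frac{1}{2} \left(- \frac{1}{3}\right) \left(-3\right) = \left(- \frac{1}{6}\right) \left(-3\right) = \frac{1}{2} \approx 0.5$)
$Q = -18$
$\left(Q + v\right)^{2} = \left(-18 + \frac{1}{2}\right)^{2} = \left(- \frac{35}{2}\right)^{2} = \frac{1225}{4}$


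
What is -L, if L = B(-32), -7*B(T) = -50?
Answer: -50/7 ≈ -7.1429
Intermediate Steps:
B(T) = 50/7 (B(T) = -⅐*(-50) = 50/7)
L = 50/7 ≈ 7.1429
-L = -1*50/7 = -50/7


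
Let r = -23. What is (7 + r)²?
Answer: 256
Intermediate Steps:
(7 + r)² = (7 - 23)² = (-16)² = 256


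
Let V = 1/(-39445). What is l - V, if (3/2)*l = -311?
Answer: -24534787/118335 ≈ -207.33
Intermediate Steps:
l = -622/3 (l = (⅔)*(-311) = -622/3 ≈ -207.33)
V = -1/39445 ≈ -2.5352e-5
l - V = -622/3 - 1*(-1/39445) = -622/3 + 1/39445 = -24534787/118335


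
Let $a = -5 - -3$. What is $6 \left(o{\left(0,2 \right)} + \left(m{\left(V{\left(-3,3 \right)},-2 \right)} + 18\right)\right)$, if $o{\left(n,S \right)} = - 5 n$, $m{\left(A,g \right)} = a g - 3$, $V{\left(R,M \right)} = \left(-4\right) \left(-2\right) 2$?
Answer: $114$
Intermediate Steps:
$a = -2$ ($a = -5 + 3 = -2$)
$V{\left(R,M \right)} = 16$ ($V{\left(R,M \right)} = 8 \cdot 2 = 16$)
$m{\left(A,g \right)} = -3 - 2 g$ ($m{\left(A,g \right)} = - 2 g - 3 = -3 - 2 g$)
$6 \left(o{\left(0,2 \right)} + \left(m{\left(V{\left(-3,3 \right)},-2 \right)} + 18\right)\right) = 6 \left(\left(-5\right) 0 + \left(\left(-3 - -4\right) + 18\right)\right) = 6 \left(0 + \left(\left(-3 + 4\right) + 18\right)\right) = 6 \left(0 + \left(1 + 18\right)\right) = 6 \left(0 + 19\right) = 6 \cdot 19 = 114$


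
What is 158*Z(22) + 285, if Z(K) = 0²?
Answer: 285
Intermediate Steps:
Z(K) = 0
158*Z(22) + 285 = 158*0 + 285 = 0 + 285 = 285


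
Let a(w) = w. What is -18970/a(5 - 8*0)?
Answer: -3794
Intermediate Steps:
-18970/a(5 - 8*0) = -18970/(5 - 8*0) = -18970/(5 + 0) = -18970/5 = -18970*⅕ = -3794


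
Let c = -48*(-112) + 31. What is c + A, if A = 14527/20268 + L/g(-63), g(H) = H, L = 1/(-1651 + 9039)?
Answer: 39362916184/7279027 ≈ 5407.7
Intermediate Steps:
L = 1/7388 ≈ 0.00013535
A = 5217195/7279027 (A = 14527/20268 + (1/7388)/(-63) = 14527*(1/20268) + (1/7388)*(-1/63) = 14527/20268 - 1/465444 = 5217195/7279027 ≈ 0.71674)
c = 5407 (c = 5376 + 31 = 5407)
c + A = 5407 + 5217195/7279027 = 39362916184/7279027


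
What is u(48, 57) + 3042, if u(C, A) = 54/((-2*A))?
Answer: 57789/19 ≈ 3041.5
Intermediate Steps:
u(C, A) = -27/A (u(C, A) = 54*(-1/(2*A)) = -27/A)
u(48, 57) + 3042 = -27/57 + 3042 = -27*1/57 + 3042 = -9/19 + 3042 = 57789/19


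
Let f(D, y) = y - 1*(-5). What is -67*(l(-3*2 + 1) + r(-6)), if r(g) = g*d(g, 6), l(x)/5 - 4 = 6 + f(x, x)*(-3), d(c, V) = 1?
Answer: -2948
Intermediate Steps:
f(D, y) = 5 + y (f(D, y) = y + 5 = 5 + y)
l(x) = -25 - 15*x (l(x) = 20 + 5*(6 + (5 + x)*(-3)) = 20 + 5*(6 + (-15 - 3*x)) = 20 + 5*(-9 - 3*x) = 20 + (-45 - 15*x) = -25 - 15*x)
r(g) = g (r(g) = g*1 = g)
-67*(l(-3*2 + 1) + r(-6)) = -67*((-25 - 15*(-3*2 + 1)) - 6) = -67*((-25 - 15*(-6 + 1)) - 6) = -67*((-25 - 15*(-5)) - 6) = -67*((-25 + 75) - 6) = -67*(50 - 6) = -67*44 = -2948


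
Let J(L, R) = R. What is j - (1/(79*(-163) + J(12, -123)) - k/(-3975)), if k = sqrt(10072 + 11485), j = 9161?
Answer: 119093001/13000 - sqrt(21557)/3975 ≈ 9161.0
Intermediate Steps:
k = sqrt(21557) ≈ 146.82
j - (1/(79*(-163) + J(12, -123)) - k/(-3975)) = 9161 - (1/(79*(-163) - 123) - sqrt(21557)/(-3975)) = 9161 - (1/(-12877 - 123) - sqrt(21557)*(-1)/3975) = 9161 - (1/(-13000) - (-1)*sqrt(21557)/3975) = 9161 - (-1/13000 + sqrt(21557)/3975) = 9161 + (1/13000 - sqrt(21557)/3975) = 119093001/13000 - sqrt(21557)/3975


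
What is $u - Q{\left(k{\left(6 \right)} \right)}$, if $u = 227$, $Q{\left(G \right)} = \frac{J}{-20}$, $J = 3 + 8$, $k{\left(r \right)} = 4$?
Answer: $\frac{4551}{20} \approx 227.55$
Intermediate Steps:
$J = 11$
$Q{\left(G \right)} = - \frac{11}{20}$ ($Q{\left(G \right)} = \frac{11}{-20} = 11 \left(- \frac{1}{20}\right) = - \frac{11}{20}$)
$u - Q{\left(k{\left(6 \right)} \right)} = 227 - - \frac{11}{20} = 227 + \frac{11}{20} = \frac{4551}{20}$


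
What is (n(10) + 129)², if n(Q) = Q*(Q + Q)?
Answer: 108241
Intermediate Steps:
n(Q) = 2*Q² (n(Q) = Q*(2*Q) = 2*Q²)
(n(10) + 129)² = (2*10² + 129)² = (2*100 + 129)² = (200 + 129)² = 329² = 108241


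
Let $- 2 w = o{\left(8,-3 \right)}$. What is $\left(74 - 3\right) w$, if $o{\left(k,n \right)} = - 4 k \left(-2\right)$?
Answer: $-2272$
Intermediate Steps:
$o{\left(k,n \right)} = 8 k$
$w = -32$ ($w = - \frac{8 \cdot 8}{2} = \left(- \frac{1}{2}\right) 64 = -32$)
$\left(74 - 3\right) w = \left(74 - 3\right) \left(-32\right) = 71 \left(-32\right) = -2272$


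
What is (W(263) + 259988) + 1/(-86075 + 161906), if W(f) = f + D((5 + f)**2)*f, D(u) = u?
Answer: 1452160844254/75831 ≈ 1.9150e+7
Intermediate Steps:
W(f) = f + f*(5 + f)**2 (W(f) = f + (5 + f)**2*f = f + f*(5 + f)**2)
(W(263) + 259988) + 1/(-86075 + 161906) = (263*(1 + (5 + 263)**2) + 259988) + 1/(-86075 + 161906) = (263*(1 + 268**2) + 259988) + 1/75831 = (263*(1 + 71824) + 259988) + 1/75831 = (263*71825 + 259988) + 1/75831 = (18889975 + 259988) + 1/75831 = 19149963 + 1/75831 = 1452160844254/75831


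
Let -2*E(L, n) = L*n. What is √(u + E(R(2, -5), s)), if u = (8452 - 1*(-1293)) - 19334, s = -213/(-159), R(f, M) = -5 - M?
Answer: I*√9589 ≈ 97.923*I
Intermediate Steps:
s = 71/53 (s = -213*(-1/159) = 71/53 ≈ 1.3396)
E(L, n) = -L*n/2
u = -9589 (u = (8452 + 1293) - 19334 = 9745 - 19334 = -9589)
√(u + E(R(2, -5), s)) = √(-9589 - ½*(-5 - 1*(-5))*71/53) = √(-9589 - ½*(-5 + 5)*71/53) = √(-9589 - ½*0*71/53) = √(-9589 + 0) = √(-9589) = I*√9589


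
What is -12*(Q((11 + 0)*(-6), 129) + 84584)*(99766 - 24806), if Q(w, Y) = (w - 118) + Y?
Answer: -76035526080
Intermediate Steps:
Q(w, Y) = -118 + Y + w (Q(w, Y) = (-118 + w) + Y = -118 + Y + w)
-12*(Q((11 + 0)*(-6), 129) + 84584)*(99766 - 24806) = -12*((-118 + 129 + (11 + 0)*(-6)) + 84584)*(99766 - 24806) = -12*((-118 + 129 + 11*(-6)) + 84584)*74960 = -12*((-118 + 129 - 66) + 84584)*74960 = -12*(-55 + 84584)*74960 = -1014348*74960 = -12*6336293840 = -76035526080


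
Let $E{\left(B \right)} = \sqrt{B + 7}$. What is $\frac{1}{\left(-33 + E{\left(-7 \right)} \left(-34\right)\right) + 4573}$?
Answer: $\frac{1}{4540} \approx 0.00022026$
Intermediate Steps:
$E{\left(B \right)} = \sqrt{7 + B}$
$\frac{1}{\left(-33 + E{\left(-7 \right)} \left(-34\right)\right) + 4573} = \frac{1}{\left(-33 + \sqrt{7 - 7} \left(-34\right)\right) + 4573} = \frac{1}{\left(-33 + \sqrt{0} \left(-34\right)\right) + 4573} = \frac{1}{\left(-33 + 0 \left(-34\right)\right) + 4573} = \frac{1}{\left(-33 + 0\right) + 4573} = \frac{1}{-33 + 4573} = \frac{1}{4540}$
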